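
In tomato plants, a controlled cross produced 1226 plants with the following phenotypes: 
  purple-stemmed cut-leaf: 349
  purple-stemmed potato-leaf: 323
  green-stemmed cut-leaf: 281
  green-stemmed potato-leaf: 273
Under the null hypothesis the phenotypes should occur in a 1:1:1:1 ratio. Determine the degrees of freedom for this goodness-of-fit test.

3

A goodness-of-fit test with 4 phenotype classes has df = 4 − 1 = 3.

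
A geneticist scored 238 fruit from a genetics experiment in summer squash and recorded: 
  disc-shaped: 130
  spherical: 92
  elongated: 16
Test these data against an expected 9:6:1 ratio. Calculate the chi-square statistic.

0.282

The 9:6:1 ratio has 16 parts, so with N = 238 the expected counts are:
  disc-shaped: 238 × 9/16 = 133.875
  spherical: 238 × 6/16 = 89.25
  elongated: 238 × 1/16 = 14.875
χ² = Σ (O − E)² / E
  disc-shaped: (130 − 133.875)² / 133.875 = 0.1122
  spherical: (92 − 89.25)² / 89.25 = 0.0847
  elongated: (16 − 14.875)² / 14.875 = 0.0851
χ² = 0.1122 + 0.0847 + 0.0851 = 0.282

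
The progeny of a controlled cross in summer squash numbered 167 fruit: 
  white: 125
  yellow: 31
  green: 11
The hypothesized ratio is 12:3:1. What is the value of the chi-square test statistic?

The 12:3:1 ratio has 16 parts, so with N = 167 the expected counts are:
  white: 167 × 12/16 = 125.25
  yellow: 167 × 3/16 = 31.3125
  green: 167 × 1/16 = 10.4375
χ² = Σ (O − E)² / E
  white: (125 − 125.25)² / 125.25 = 0.0005
  yellow: (31 − 31.3125)² / 31.3125 = 0.0031
  green: (11 − 10.4375)² / 10.4375 = 0.0303
χ² = 0.0005 + 0.0031 + 0.0303 = 0.0339 ≈ 0.034

0.034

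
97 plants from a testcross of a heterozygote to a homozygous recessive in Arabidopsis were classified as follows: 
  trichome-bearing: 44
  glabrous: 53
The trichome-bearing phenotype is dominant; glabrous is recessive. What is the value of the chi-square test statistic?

0.835

A testcross of a heterozygote (Aa × aa) gives a 1:1 phenotypic ratio.
Total ratio parts = 2. Expected numbers out of 97:
  trichome-bearing: 97 × 1/2 = 48.5
  glabrous: 97 × 1/2 = 48.5
χ² = Σ (O − E)² / E
  trichome-bearing: (44 − 48.5)² / 48.5 = 0.4175
  glabrous: (53 − 48.5)² / 48.5 = 0.4175
χ² = 0.4175 + 0.4175 = 0.835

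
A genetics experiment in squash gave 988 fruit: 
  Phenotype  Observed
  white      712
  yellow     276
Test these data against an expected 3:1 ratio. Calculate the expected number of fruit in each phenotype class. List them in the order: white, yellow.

741, 247

Expected counts for N = 988 under a 3:1 ratio (total parts = 4):
  white: 988 × 3/4 = 741
  yellow: 988 × 1/4 = 247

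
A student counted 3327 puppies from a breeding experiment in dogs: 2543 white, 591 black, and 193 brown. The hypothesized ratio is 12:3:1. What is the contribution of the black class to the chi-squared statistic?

1.726

The 12:3:1 ratio has 16 parts, so with N = 3327 the expected counts are:
  white: 3327 × 12/16 = 2495.25
  black: 3327 × 3/16 = 623.8125
  brown: 3327 × 1/16 = 207.9375
Contribution of black: (591 − 623.8125)² / 623.8125 = 1.7259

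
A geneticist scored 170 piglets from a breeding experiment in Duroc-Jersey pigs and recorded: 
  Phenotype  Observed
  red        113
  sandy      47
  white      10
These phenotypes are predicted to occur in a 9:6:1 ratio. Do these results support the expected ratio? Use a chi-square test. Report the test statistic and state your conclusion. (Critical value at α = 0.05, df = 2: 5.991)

7.595; not consistent

Total ratio parts = 16. Expected numbers out of 170:
  red: 170 × 9/16 = 95.625
  sandy: 170 × 6/16 = 63.75
  white: 170 × 1/16 = 10.625
χ² = Σ (O − E)² / E
  red: (113 − 95.625)² / 95.625 = 3.1570
  sandy: (47 − 63.75)² / 63.75 = 4.4010
  white: (10 − 10.625)² / 10.625 = 0.0368
χ² = 3.1570 + 4.4010 + 0.0368 = 7.5948 ≈ 7.595
Degrees of freedom = 3 − 1 = 2; critical value at α = 0.05 is 5.991.
Since 7.595 > 5.991, we reject the null hypothesis — the data do not fit the 9:6:1 ratio.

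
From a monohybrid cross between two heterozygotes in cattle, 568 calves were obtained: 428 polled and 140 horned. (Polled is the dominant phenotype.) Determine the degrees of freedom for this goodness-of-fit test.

1

For a monohybrid cross between heterozygotes with complete dominance, the expected phenotypic ratio is 3:1.
A goodness-of-fit test with 2 phenotype classes has df = 2 − 1 = 1.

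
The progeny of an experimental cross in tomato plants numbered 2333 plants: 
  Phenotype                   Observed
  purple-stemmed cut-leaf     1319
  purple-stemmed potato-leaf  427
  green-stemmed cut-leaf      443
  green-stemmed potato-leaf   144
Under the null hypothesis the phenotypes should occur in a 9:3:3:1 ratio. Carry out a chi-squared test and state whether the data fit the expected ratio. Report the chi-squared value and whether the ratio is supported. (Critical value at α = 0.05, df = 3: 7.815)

Expected counts for N = 2333 under a 9:3:3:1 ratio (total parts = 16):
  purple-stemmed cut-leaf: 2333 × 9/16 = 1312.3125
  purple-stemmed potato-leaf: 2333 × 3/16 = 437.4375
  green-stemmed cut-leaf: 2333 × 3/16 = 437.4375
  green-stemmed potato-leaf: 2333 × 1/16 = 145.8125
χ² = Σ (O − E)² / E
  purple-stemmed cut-leaf: (1319 − 1312.3125)² / 1312.3125 = 0.0341
  purple-stemmed potato-leaf: (427 − 437.4375)² / 437.4375 = 0.2490
  green-stemmed cut-leaf: (443 − 437.4375)² / 437.4375 = 0.0707
  green-stemmed potato-leaf: (144 − 145.8125)² / 145.8125 = 0.0225
χ² = 0.0341 + 0.2490 + 0.0707 + 0.0225 = 0.3763 ≈ 0.376
Degrees of freedom = 4 − 1 = 3; critical value at α = 0.05 is 7.815.
Since 0.376 < 7.815, we fail to reject the null hypothesis — the data are consistent with the 9:3:3:1 ratio.

0.376; consistent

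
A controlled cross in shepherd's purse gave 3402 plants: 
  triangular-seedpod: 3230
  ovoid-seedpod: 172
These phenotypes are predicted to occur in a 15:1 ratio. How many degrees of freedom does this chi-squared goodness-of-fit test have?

A goodness-of-fit test with 2 phenotype classes has df = 2 − 1 = 1.

1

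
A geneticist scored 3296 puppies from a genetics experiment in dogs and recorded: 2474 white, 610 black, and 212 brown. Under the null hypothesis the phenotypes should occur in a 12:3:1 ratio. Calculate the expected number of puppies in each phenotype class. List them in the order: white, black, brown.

2472, 618, 206

Under the 12:3:1 hypothesis (Σ ratio = 16, N = 3296):
  white: 3296 × 12/16 = 2472
  black: 3296 × 3/16 = 618
  brown: 3296 × 1/16 = 206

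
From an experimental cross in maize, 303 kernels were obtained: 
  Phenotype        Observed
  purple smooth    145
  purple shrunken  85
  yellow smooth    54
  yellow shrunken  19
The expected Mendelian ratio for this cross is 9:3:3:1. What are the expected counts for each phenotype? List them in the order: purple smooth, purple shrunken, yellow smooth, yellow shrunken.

170.4375, 56.8125, 56.8125, 18.9375

Under the 9:3:3:1 hypothesis (Σ ratio = 16, N = 303):
  purple smooth: 303 × 9/16 = 170.4375
  purple shrunken: 303 × 3/16 = 56.8125
  yellow smooth: 303 × 3/16 = 56.8125
  yellow shrunken: 303 × 1/16 = 18.9375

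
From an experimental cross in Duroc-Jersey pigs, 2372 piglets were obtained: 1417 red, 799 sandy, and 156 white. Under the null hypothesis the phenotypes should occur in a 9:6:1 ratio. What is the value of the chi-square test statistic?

14.745

Under the 9:6:1 hypothesis (Σ ratio = 16, N = 2372):
  red: 2372 × 9/16 = 1334.25
  sandy: 2372 × 6/16 = 889.5
  white: 2372 × 1/16 = 148.25
χ² = Σ (O − E)² / E
  red: (1417 − 1334.25)² / 1334.25 = 5.1321
  sandy: (799 − 889.5)² / 889.5 = 9.2077
  white: (156 − 148.25)² / 148.25 = 0.4051
χ² = 5.1321 + 9.2077 + 0.4051 = 14.7449 ≈ 14.745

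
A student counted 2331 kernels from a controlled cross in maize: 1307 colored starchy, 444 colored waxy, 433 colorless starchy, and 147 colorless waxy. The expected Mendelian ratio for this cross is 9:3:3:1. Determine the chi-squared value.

0.173

Expected counts for N = 2331 under a 9:3:3:1 ratio (total parts = 16):
  colored starchy: 2331 × 9/16 = 1311.1875
  colored waxy: 2331 × 3/16 = 437.0625
  colorless starchy: 2331 × 3/16 = 437.0625
  colorless waxy: 2331 × 1/16 = 145.6875
χ² = Σ (O − E)² / E
  colored starchy: (1307 − 1311.1875)² / 1311.1875 = 0.0134
  colored waxy: (444 − 437.0625)² / 437.0625 = 0.1101
  colorless starchy: (433 − 437.0625)² / 437.0625 = 0.0378
  colorless waxy: (147 − 145.6875)² / 145.6875 = 0.0118
χ² = 0.0134 + 0.1101 + 0.0378 + 0.0118 = 0.1731 ≈ 0.173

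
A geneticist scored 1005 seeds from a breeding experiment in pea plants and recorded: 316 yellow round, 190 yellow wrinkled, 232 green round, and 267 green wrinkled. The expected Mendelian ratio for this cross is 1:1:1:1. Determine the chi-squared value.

Under the 1:1:1:1 hypothesis (Σ ratio = 4, N = 1005):
  yellow round: 1005 × 1/4 = 251.25
  yellow wrinkled: 1005 × 1/4 = 251.25
  green round: 1005 × 1/4 = 251.25
  green wrinkled: 1005 × 1/4 = 251.25
χ² = Σ (O − E)² / E
  yellow round: (316 − 251.25)² / 251.25 = 16.6868
  yellow wrinkled: (190 − 251.25)² / 251.25 = 14.9316
  green round: (232 − 251.25)² / 251.25 = 1.4749
  green wrinkled: (267 − 251.25)² / 251.25 = 0.9873
χ² = 16.6868 + 14.9316 + 1.4749 + 0.9873 = 34.0806 ≈ 34.081

34.081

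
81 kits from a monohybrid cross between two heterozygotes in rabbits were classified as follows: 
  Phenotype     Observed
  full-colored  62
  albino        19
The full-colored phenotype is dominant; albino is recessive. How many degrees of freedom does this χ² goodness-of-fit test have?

For a monohybrid cross between heterozygotes with complete dominance, the expected phenotypic ratio is 3:1.
A goodness-of-fit test with 2 phenotype classes has df = 2 − 1 = 1.

1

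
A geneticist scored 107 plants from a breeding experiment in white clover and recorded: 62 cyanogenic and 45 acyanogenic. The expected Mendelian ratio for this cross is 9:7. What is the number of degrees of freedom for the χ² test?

A goodness-of-fit test with 2 phenotype classes has df = 2 − 1 = 1.

1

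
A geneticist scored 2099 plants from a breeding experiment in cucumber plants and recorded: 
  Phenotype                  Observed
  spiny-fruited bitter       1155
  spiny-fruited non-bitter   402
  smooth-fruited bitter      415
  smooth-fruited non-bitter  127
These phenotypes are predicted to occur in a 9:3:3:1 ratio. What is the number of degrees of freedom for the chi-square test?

A goodness-of-fit test with 4 phenotype classes has df = 4 − 1 = 3.

3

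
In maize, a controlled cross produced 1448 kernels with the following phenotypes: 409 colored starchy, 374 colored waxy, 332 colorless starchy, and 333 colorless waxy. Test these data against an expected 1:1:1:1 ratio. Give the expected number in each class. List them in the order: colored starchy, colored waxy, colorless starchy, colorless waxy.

362, 362, 362, 362

Expected counts for N = 1448 under a 1:1:1:1 ratio (total parts = 4):
  colored starchy: 1448 × 1/4 = 362
  colored waxy: 1448 × 1/4 = 362
  colorless starchy: 1448 × 1/4 = 362
  colorless waxy: 1448 × 1/4 = 362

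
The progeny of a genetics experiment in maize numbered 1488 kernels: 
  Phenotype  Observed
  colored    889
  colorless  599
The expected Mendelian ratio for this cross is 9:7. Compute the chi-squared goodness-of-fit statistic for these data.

Under the 9:7 hypothesis (Σ ratio = 16, N = 1488):
  colored: 1488 × 9/16 = 837
  colorless: 1488 × 7/16 = 651
χ² = Σ (O − E)² / E
  colored: (889 − 837)² / 837 = 3.2306
  colorless: (599 − 651)² / 651 = 4.1536
χ² = 3.2306 + 4.1536 = 7.3842 ≈ 7.384

7.384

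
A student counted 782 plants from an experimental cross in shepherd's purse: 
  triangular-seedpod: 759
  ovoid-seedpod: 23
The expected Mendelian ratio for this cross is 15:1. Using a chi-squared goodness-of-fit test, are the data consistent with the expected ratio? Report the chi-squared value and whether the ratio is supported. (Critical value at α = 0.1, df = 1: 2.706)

The 15:1 ratio has 16 parts, so with N = 782 the expected counts are:
  triangular-seedpod: 782 × 15/16 = 733.125
  ovoid-seedpod: 782 × 1/16 = 48.875
χ² = Σ (O − E)² / E
  triangular-seedpod: (759 − 733.125)² / 733.125 = 0.9132
  ovoid-seedpod: (23 − 48.875)² / 48.875 = 13.6985
χ² = 0.9132 + 13.6985 = 14.6117 ≈ 14.612
Degrees of freedom = 2 − 1 = 1; critical value at α = 0.1 is 2.706.
Since 14.612 > 2.706, we reject the null hypothesis — the data do not fit the 15:1 ratio.

14.612; not consistent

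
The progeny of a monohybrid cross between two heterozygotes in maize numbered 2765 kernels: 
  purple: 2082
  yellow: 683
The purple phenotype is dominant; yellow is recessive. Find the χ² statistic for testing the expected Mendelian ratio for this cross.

0.131

For a monohybrid cross between heterozygotes with complete dominance, the expected phenotypic ratio is 3:1.
Expected counts for N = 2765 under a 3:1 ratio (total parts = 4):
  purple: 2765 × 3/4 = 2073.75
  yellow: 2765 × 1/4 = 691.25
χ² = Σ (O − E)² / E
  purple: (2082 − 2073.75)² / 2073.75 = 0.0328
  yellow: (683 − 691.25)² / 691.25 = 0.0985
χ² = 0.0328 + 0.0985 = 0.1313 ≈ 0.131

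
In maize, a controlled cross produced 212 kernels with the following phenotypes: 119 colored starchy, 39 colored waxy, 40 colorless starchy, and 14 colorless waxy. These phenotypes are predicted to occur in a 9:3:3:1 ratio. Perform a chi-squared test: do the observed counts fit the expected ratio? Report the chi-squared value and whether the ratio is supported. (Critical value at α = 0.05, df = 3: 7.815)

0.059; consistent

Expected counts for N = 212 under a 9:3:3:1 ratio (total parts = 16):
  colored starchy: 212 × 9/16 = 119.25
  colored waxy: 212 × 3/16 = 39.75
  colorless starchy: 212 × 3/16 = 39.75
  colorless waxy: 212 × 1/16 = 13.25
χ² = Σ (O − E)² / E
  colored starchy: (119 − 119.25)² / 119.25 = 0.0005
  colored waxy: (39 − 39.75)² / 39.75 = 0.0142
  colorless starchy: (40 − 39.75)² / 39.75 = 0.0016
  colorless waxy: (14 − 13.25)² / 13.25 = 0.0425
χ² = 0.0005 + 0.0142 + 0.0016 + 0.0425 = 0.0588 ≈ 0.059
Degrees of freedom = 4 − 1 = 3; critical value at α = 0.05 is 7.815.
Since 0.059 < 7.815, we fail to reject the null hypothesis — the data are consistent with the 9:3:3:1 ratio.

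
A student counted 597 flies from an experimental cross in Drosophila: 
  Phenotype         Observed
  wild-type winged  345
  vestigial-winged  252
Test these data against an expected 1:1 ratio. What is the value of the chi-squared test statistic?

14.487

Total ratio parts = 2. Expected numbers out of 597:
  wild-type winged: 597 × 1/2 = 298.5
  vestigial-winged: 597 × 1/2 = 298.5
χ² = Σ (O − E)² / E
  wild-type winged: (345 − 298.5)² / 298.5 = 7.2437
  vestigial-winged: (252 − 298.5)² / 298.5 = 7.2437
χ² = 7.2437 + 7.2437 = 14.4874 ≈ 14.487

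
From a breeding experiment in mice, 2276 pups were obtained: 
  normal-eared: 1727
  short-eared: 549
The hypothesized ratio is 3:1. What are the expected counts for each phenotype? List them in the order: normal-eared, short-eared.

Expected counts for N = 2276 under a 3:1 ratio (total parts = 4):
  normal-eared: 2276 × 3/4 = 1707
  short-eared: 2276 × 1/4 = 569

1707, 569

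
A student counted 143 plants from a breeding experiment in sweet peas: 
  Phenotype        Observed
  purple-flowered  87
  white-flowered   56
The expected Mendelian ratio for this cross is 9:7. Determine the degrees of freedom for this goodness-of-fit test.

1

A goodness-of-fit test with 2 phenotype classes has df = 2 − 1 = 1.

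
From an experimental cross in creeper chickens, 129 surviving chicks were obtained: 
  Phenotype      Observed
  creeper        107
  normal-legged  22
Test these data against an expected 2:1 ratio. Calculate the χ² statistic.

The 2:1 ratio has 3 parts, so with N = 129 the expected counts are:
  creeper: 129 × 2/3 = 86
  normal-legged: 129 × 1/3 = 43
χ² = Σ (O − E)² / E
  creeper: (107 − 86)² / 86 = 5.1279
  normal-legged: (22 − 43)² / 43 = 10.2558
χ² = 5.1279 + 10.2558 = 15.3837 ≈ 15.384

15.384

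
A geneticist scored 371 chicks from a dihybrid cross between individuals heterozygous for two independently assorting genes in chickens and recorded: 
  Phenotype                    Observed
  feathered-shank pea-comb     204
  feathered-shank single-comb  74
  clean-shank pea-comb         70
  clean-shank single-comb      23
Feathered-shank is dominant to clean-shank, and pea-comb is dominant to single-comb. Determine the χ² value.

0.393

A dihybrid F₂ with independent assortment and complete dominance at both loci gives a 9:3:3:1 phenotypic ratio.
Under the 9:3:3:1 hypothesis (Σ ratio = 16, N = 371):
  feathered-shank pea-comb: 371 × 9/16 = 208.6875
  feathered-shank single-comb: 371 × 3/16 = 69.5625
  clean-shank pea-comb: 371 × 3/16 = 69.5625
  clean-shank single-comb: 371 × 1/16 = 23.1875
χ² = Σ (O − E)² / E
  feathered-shank pea-comb: (204 − 208.6875)² / 208.6875 = 0.1053
  feathered-shank single-comb: (74 − 69.5625)² / 69.5625 = 0.2831
  clean-shank pea-comb: (70 − 69.5625)² / 69.5625 = 0.0028
  clean-shank single-comb: (23 − 23.1875)² / 23.1875 = 0.0015
χ² = 0.1053 + 0.2831 + 0.0028 + 0.0015 = 0.3927 ≈ 0.393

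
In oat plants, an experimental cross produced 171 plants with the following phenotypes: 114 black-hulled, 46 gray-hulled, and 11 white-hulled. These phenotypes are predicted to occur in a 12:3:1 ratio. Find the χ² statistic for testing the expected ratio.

7.651

The 12:3:1 ratio has 16 parts, so with N = 171 the expected counts are:
  black-hulled: 171 × 12/16 = 128.25
  gray-hulled: 171 × 3/16 = 32.0625
  white-hulled: 171 × 1/16 = 10.6875
χ² = Σ (O − E)² / E
  black-hulled: (114 − 128.25)² / 128.25 = 1.5833
  gray-hulled: (46 − 32.0625)² / 32.0625 = 6.0586
  white-hulled: (11 − 10.6875)² / 10.6875 = 0.0091
χ² = 1.5833 + 6.0586 + 0.0091 = 7.651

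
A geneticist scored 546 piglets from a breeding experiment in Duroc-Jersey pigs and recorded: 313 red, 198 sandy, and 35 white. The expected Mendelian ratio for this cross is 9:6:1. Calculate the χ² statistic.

Under the 9:6:1 hypothesis (Σ ratio = 16, N = 546):
  red: 546 × 9/16 = 307.125
  sandy: 546 × 6/16 = 204.75
  white: 546 × 1/16 = 34.125
χ² = Σ (O − E)² / E
  red: (313 − 307.125)² / 307.125 = 0.1124
  sandy: (198 − 204.75)² / 204.75 = 0.2225
  white: (35 − 34.125)² / 34.125 = 0.0224
χ² = 0.1124 + 0.2225 + 0.0224 = 0.3573 ≈ 0.357

0.357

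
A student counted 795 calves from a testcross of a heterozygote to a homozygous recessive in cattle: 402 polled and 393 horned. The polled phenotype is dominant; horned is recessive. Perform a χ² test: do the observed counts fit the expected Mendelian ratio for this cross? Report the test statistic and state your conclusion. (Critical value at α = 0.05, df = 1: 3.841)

0.102; consistent

A testcross of a heterozygote (Aa × aa) gives a 1:1 phenotypic ratio.
Expected counts for N = 795 under a 1:1 ratio (total parts = 2):
  polled: 795 × 1/2 = 397.5
  horned: 795 × 1/2 = 397.5
χ² = Σ (O − E)² / E
  polled: (402 − 397.5)² / 397.5 = 0.0509
  horned: (393 − 397.5)² / 397.5 = 0.0509
χ² = 0.0509 + 0.0509 = 0.1018 ≈ 0.102
Degrees of freedom = 2 − 1 = 1; critical value at α = 0.05 is 3.841.
Since 0.102 < 3.841, we fail to reject the null hypothesis — the data are consistent with the 1:1 ratio.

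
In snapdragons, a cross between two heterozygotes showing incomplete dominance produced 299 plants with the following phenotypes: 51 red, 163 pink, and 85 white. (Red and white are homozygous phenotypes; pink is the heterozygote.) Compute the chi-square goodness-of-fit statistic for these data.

With incomplete dominance, a heterozygote × heterozygote cross gives a 1:2:1 phenotypic ratio.
Under the 1:2:1 hypothesis (Σ ratio = 4, N = 299):
  red: 299 × 1/4 = 74.75
  pink: 299 × 2/4 = 149.5
  white: 299 × 1/4 = 74.75
χ² = Σ (O − E)² / E
  red: (51 − 74.75)² / 74.75 = 7.5460
  pink: (163 − 149.5)² / 149.5 = 1.2191
  white: (85 − 74.75)² / 74.75 = 1.4055
χ² = 7.5460 + 1.2191 + 1.4055 = 10.1706 ≈ 10.171

10.171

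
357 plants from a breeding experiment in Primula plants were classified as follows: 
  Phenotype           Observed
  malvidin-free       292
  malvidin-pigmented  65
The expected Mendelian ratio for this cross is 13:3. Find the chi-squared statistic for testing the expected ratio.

0.069

Expected counts for N = 357 under a 13:3 ratio (total parts = 16):
  malvidin-free: 357 × 13/16 = 290.0625
  malvidin-pigmented: 357 × 3/16 = 66.9375
χ² = Σ (O − E)² / E
  malvidin-free: (292 − 290.0625)² / 290.0625 = 0.0129
  malvidin-pigmented: (65 − 66.9375)² / 66.9375 = 0.0561
χ² = 0.0129 + 0.0561 = 0.069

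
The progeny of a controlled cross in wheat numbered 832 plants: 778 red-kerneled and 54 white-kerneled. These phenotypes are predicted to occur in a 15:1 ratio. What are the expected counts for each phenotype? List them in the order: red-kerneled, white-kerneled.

The 15:1 ratio has 16 parts, so with N = 832 the expected counts are:
  red-kerneled: 832 × 15/16 = 780
  white-kerneled: 832 × 1/16 = 52

780, 52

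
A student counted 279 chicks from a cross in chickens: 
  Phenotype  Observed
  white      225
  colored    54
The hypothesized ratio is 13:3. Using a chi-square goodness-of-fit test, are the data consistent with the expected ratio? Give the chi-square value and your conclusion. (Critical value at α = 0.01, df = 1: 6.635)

0.067; consistent

Under the 13:3 hypothesis (Σ ratio = 16, N = 279):
  white: 279 × 13/16 = 226.6875
  colored: 279 × 3/16 = 52.3125
χ² = Σ (O − E)² / E
  white: (225 − 226.6875)² / 226.6875 = 0.0126
  colored: (54 − 52.3125)² / 52.3125 = 0.0544
χ² = 0.0126 + 0.0544 = 0.067
Degrees of freedom = 2 − 1 = 1; critical value at α = 0.01 is 6.635.
Since 0.067 < 6.635, we fail to reject the null hypothesis — the data are consistent with the 13:3 ratio.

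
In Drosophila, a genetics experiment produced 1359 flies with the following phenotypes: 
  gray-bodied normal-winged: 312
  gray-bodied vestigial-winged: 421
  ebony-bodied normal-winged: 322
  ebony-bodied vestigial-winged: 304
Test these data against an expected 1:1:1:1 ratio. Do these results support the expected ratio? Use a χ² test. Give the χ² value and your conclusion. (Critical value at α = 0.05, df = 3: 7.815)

26.386; not consistent

Under the 1:1:1:1 hypothesis (Σ ratio = 4, N = 1359):
  gray-bodied normal-winged: 1359 × 1/4 = 339.75
  gray-bodied vestigial-winged: 1359 × 1/4 = 339.75
  ebony-bodied normal-winged: 1359 × 1/4 = 339.75
  ebony-bodied vestigial-winged: 1359 × 1/4 = 339.75
χ² = Σ (O − E)² / E
  gray-bodied normal-winged: (312 − 339.75)² / 339.75 = 2.2666
  gray-bodied vestigial-winged: (421 − 339.75)² / 339.75 = 19.4306
  ebony-bodied normal-winged: (322 − 339.75)² / 339.75 = 0.9273
  ebony-bodied vestigial-winged: (304 − 339.75)² / 339.75 = 3.7618
χ² = 2.2666 + 19.4306 + 0.9273 + 3.7618 = 26.3863 ≈ 26.386
Degrees of freedom = 4 − 1 = 3; critical value at α = 0.05 is 7.815.
Since 26.386 > 7.815, we reject the null hypothesis — the data do not fit the 1:1:1:1 ratio.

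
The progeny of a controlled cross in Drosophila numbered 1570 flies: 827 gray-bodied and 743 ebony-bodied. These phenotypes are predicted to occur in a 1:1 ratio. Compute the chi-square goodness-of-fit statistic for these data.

4.494

Under the 1:1 hypothesis (Σ ratio = 2, N = 1570):
  gray-bodied: 1570 × 1/2 = 785
  ebony-bodied: 1570 × 1/2 = 785
χ² = Σ (O − E)² / E
  gray-bodied: (827 − 785)² / 785 = 2.2471
  ebony-bodied: (743 − 785)² / 785 = 2.2471
χ² = 2.2471 + 2.2471 = 4.4942 ≈ 4.494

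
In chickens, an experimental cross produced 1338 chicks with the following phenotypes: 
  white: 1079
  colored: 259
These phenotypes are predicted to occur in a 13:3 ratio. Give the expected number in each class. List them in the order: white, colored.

The 13:3 ratio has 16 parts, so with N = 1338 the expected counts are:
  white: 1338 × 13/16 = 1087.125
  colored: 1338 × 3/16 = 250.875

1087.125, 250.875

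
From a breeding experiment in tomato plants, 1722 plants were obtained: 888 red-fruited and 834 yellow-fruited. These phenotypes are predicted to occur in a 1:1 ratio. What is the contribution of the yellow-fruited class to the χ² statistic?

0.847

The 1:1 ratio has 2 parts, so with N = 1722 the expected counts are:
  red-fruited: 1722 × 1/2 = 861
  yellow-fruited: 1722 × 1/2 = 861
Contribution of yellow-fruited: (834 − 861)² / 861 = 0.8467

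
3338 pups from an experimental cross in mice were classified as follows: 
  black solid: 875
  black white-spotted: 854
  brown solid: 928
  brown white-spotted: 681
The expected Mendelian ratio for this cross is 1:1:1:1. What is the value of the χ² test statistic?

Expected counts for N = 3338 under a 1:1:1:1 ratio (total parts = 4):
  black solid: 3338 × 1/4 = 834.5
  black white-spotted: 3338 × 1/4 = 834.5
  brown solid: 3338 × 1/4 = 834.5
  brown white-spotted: 3338 × 1/4 = 834.5
χ² = Σ (O − E)² / E
  black solid: (875 − 834.5)² / 834.5 = 1.9655
  black white-spotted: (854 − 834.5)² / 834.5 = 0.4557
  brown solid: (928 − 834.5)² / 834.5 = 10.4760
  brown white-spotted: (681 − 834.5)² / 834.5 = 28.2352
χ² = 1.9655 + 0.4557 + 10.4760 + 28.2352 = 41.1324 ≈ 41.132

41.132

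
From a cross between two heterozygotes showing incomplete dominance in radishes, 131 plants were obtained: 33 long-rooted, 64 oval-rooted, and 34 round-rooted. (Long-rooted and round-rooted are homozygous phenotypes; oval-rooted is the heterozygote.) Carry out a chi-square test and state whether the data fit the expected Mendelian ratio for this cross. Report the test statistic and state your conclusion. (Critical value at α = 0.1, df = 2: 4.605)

0.084; consistent

With incomplete dominance, a heterozygote × heterozygote cross gives a 1:2:1 phenotypic ratio.
The 1:2:1 ratio has 4 parts, so with N = 131 the expected counts are:
  long-rooted: 131 × 1/4 = 32.75
  oval-rooted: 131 × 2/4 = 65.5
  round-rooted: 131 × 1/4 = 32.75
χ² = Σ (O − E)² / E
  long-rooted: (33 − 32.75)² / 32.75 = 0.0019
  oval-rooted: (64 − 65.5)² / 65.5 = 0.0344
  round-rooted: (34 − 32.75)² / 32.75 = 0.0477
χ² = 0.0019 + 0.0344 + 0.0477 = 0.084
Degrees of freedom = 3 − 1 = 2; critical value at α = 0.1 is 4.605.
Since 0.084 < 4.605, we fail to reject the null hypothesis — the data are consistent with the 1:2:1 ratio.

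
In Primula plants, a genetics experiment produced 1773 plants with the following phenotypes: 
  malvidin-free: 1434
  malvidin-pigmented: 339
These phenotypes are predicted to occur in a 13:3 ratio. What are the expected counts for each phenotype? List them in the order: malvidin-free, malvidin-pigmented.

1440.5625, 332.4375

Expected counts for N = 1773 under a 13:3 ratio (total parts = 16):
  malvidin-free: 1773 × 13/16 = 1440.5625
  malvidin-pigmented: 1773 × 3/16 = 332.4375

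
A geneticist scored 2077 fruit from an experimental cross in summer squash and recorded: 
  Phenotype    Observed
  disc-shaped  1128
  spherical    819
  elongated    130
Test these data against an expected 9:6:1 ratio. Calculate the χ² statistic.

Total ratio parts = 16. Expected numbers out of 2077:
  disc-shaped: 2077 × 9/16 = 1168.3125
  spherical: 2077 × 6/16 = 778.875
  elongated: 2077 × 1/16 = 129.8125
χ² = Σ (O − E)² / E
  disc-shaped: (1128 − 1168.3125)² / 1168.3125 = 1.3910
  spherical: (819 − 778.875)² / 778.875 = 2.0671
  elongated: (130 − 129.8125)² / 129.8125 = 0.0003
χ² = 1.3910 + 2.0671 + 0.0003 = 3.4584 ≈ 3.458

3.458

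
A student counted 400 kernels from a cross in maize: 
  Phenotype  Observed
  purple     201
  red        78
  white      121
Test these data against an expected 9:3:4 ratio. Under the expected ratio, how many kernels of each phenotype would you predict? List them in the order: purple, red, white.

Expected counts for N = 400 under a 9:3:4 ratio (total parts = 16):
  purple: 400 × 9/16 = 225
  red: 400 × 3/16 = 75
  white: 400 × 4/16 = 100

225, 75, 100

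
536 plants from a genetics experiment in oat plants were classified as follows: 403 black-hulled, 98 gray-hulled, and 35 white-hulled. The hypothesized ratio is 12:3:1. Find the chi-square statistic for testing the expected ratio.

0.132

Under the 12:3:1 hypothesis (Σ ratio = 16, N = 536):
  black-hulled: 536 × 12/16 = 402
  gray-hulled: 536 × 3/16 = 100.5
  white-hulled: 536 × 1/16 = 33.5
χ² = Σ (O − E)² / E
  black-hulled: (403 − 402)² / 402 = 0.0025
  gray-hulled: (98 − 100.5)² / 100.5 = 0.0622
  white-hulled: (35 − 33.5)² / 33.5 = 0.0672
χ² = 0.0025 + 0.0622 + 0.0672 = 0.1319 ≈ 0.132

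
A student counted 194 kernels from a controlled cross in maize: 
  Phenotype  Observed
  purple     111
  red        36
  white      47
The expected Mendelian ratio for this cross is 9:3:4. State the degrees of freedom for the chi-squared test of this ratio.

A goodness-of-fit test with 3 phenotype classes has df = 3 − 1 = 2.

2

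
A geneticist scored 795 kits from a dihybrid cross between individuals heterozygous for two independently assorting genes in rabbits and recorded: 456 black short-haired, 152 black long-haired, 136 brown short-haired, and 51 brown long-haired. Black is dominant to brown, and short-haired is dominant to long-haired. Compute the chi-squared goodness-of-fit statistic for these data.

1.411

A dihybrid F₂ with independent assortment and complete dominance at both loci gives a 9:3:3:1 phenotypic ratio.
Under the 9:3:3:1 hypothesis (Σ ratio = 16, N = 795):
  black short-haired: 795 × 9/16 = 447.1875
  black long-haired: 795 × 3/16 = 149.0625
  brown short-haired: 795 × 3/16 = 149.0625
  brown long-haired: 795 × 1/16 = 49.6875
χ² = Σ (O − E)² / E
  black short-haired: (456 − 447.1875)² / 447.1875 = 0.1737
  black long-haired: (152 − 149.0625)² / 149.0625 = 0.0579
  brown short-haired: (136 − 149.0625)² / 149.0625 = 1.1447
  brown long-haired: (51 − 49.6875)² / 49.6875 = 0.0347
χ² = 0.1737 + 0.0579 + 1.1447 + 0.0347 = 1.411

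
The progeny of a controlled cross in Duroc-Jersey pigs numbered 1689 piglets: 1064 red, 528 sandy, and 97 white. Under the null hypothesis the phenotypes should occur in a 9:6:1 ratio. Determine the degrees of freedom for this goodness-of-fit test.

2

A goodness-of-fit test with 3 phenotype classes has df = 3 − 1 = 2.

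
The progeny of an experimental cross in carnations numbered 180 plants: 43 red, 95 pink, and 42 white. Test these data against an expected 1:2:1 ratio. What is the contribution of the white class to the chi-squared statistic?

Total ratio parts = 4. Expected numbers out of 180:
  red: 180 × 1/4 = 45
  pink: 180 × 2/4 = 90
  white: 180 × 1/4 = 45
Contribution of white: (42 − 45)² / 45 = 0.2000

0.200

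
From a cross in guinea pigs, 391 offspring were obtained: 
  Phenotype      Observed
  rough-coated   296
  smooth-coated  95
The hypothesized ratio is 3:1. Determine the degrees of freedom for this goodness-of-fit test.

1

A goodness-of-fit test with 2 phenotype classes has df = 2 − 1 = 1.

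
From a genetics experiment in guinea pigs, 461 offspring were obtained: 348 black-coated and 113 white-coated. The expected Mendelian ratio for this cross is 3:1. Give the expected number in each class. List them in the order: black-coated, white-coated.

345.75, 115.25

Under the 3:1 hypothesis (Σ ratio = 4, N = 461):
  black-coated: 461 × 3/4 = 345.75
  white-coated: 461 × 1/4 = 115.25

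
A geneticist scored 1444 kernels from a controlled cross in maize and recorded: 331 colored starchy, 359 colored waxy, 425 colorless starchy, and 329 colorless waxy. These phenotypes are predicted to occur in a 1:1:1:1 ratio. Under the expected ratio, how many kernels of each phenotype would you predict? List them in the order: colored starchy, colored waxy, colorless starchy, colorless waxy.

361, 361, 361, 361

Under the 1:1:1:1 hypothesis (Σ ratio = 4, N = 1444):
  colored starchy: 1444 × 1/4 = 361
  colored waxy: 1444 × 1/4 = 361
  colorless starchy: 1444 × 1/4 = 361
  colorless waxy: 1444 × 1/4 = 361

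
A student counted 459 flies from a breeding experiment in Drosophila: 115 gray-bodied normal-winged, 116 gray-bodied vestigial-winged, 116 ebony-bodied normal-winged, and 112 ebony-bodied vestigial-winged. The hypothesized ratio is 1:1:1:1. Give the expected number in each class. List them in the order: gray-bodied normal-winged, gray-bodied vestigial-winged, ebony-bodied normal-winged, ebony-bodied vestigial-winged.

Expected counts for N = 459 under a 1:1:1:1 ratio (total parts = 4):
  gray-bodied normal-winged: 459 × 1/4 = 114.75
  gray-bodied vestigial-winged: 459 × 1/4 = 114.75
  ebony-bodied normal-winged: 459 × 1/4 = 114.75
  ebony-bodied vestigial-winged: 459 × 1/4 = 114.75

114.75, 114.75, 114.75, 114.75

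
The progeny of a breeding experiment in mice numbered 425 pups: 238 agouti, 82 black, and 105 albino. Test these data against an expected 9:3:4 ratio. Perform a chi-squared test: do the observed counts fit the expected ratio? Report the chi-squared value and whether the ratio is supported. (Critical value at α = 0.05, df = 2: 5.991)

Under the 9:3:4 hypothesis (Σ ratio = 16, N = 425):
  agouti: 425 × 9/16 = 239.0625
  black: 425 × 3/16 = 79.6875
  albino: 425 × 4/16 = 106.25
χ² = Σ (O − E)² / E
  agouti: (238 − 239.0625)² / 239.0625 = 0.0047
  black: (82 − 79.6875)² / 79.6875 = 0.0671
  albino: (105 − 106.25)² / 106.25 = 0.0147
χ² = 0.0047 + 0.0671 + 0.0147 = 0.0865 ≈ 0.087
Degrees of freedom = 3 − 1 = 2; critical value at α = 0.05 is 5.991.
Since 0.087 < 5.991, we fail to reject the null hypothesis — the data are consistent with the 9:3:4 ratio.

0.087; consistent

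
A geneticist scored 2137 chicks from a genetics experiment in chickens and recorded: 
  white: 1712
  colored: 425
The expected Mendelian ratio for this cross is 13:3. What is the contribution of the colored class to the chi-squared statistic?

1.475

Under the 13:3 hypothesis (Σ ratio = 16, N = 2137):
  white: 2137 × 13/16 = 1736.3125
  colored: 2137 × 3/16 = 400.6875
Contribution of colored: (425 − 400.6875)² / 400.6875 = 1.4752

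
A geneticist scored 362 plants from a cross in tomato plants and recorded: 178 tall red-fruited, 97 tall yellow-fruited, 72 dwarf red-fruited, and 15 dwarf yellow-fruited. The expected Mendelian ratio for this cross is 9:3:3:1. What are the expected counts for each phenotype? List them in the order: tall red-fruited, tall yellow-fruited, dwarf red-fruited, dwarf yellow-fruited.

Total ratio parts = 16. Expected numbers out of 362:
  tall red-fruited: 362 × 9/16 = 203.625
  tall yellow-fruited: 362 × 3/16 = 67.875
  dwarf red-fruited: 362 × 3/16 = 67.875
  dwarf yellow-fruited: 362 × 1/16 = 22.625

203.625, 67.875, 67.875, 22.625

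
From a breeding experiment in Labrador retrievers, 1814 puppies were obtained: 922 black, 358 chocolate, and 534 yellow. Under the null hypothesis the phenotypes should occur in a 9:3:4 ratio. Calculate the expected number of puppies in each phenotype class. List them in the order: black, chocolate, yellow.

1020.375, 340.125, 453.5

The 9:3:4 ratio has 16 parts, so with N = 1814 the expected counts are:
  black: 1814 × 9/16 = 1020.375
  chocolate: 1814 × 3/16 = 340.125
  yellow: 1814 × 4/16 = 453.5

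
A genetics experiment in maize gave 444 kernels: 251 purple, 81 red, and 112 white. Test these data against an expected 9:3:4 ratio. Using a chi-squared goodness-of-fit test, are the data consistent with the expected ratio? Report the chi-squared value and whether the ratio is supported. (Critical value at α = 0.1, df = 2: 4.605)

Expected counts for N = 444 under a 9:3:4 ratio (total parts = 16):
  purple: 444 × 9/16 = 249.75
  red: 444 × 3/16 = 83.25
  white: 444 × 4/16 = 111
χ² = Σ (O − E)² / E
  purple: (251 − 249.75)² / 249.75 = 0.0063
  red: (81 − 83.25)² / 83.25 = 0.0608
  white: (112 − 111)² / 111 = 0.0090
χ² = 0.0063 + 0.0608 + 0.0090 = 0.0761 ≈ 0.076
Degrees of freedom = 3 − 1 = 2; critical value at α = 0.1 is 4.605.
Since 0.076 < 4.605, we fail to reject the null hypothesis — the data are consistent with the 9:3:4 ratio.

0.076; consistent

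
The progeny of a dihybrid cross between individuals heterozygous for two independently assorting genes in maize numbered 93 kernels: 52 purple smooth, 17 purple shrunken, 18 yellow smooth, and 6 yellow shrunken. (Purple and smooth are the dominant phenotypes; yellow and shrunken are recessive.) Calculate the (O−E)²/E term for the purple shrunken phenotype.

0.011

A dihybrid F₂ with independent assortment and complete dominance at both loci gives a 9:3:3:1 phenotypic ratio.
Under the 9:3:3:1 hypothesis (Σ ratio = 16, N = 93):
  purple smooth: 93 × 9/16 = 52.3125
  purple shrunken: 93 × 3/16 = 17.4375
  yellow smooth: 93 × 3/16 = 17.4375
  yellow shrunken: 93 × 1/16 = 5.8125
Contribution of purple shrunken: (17 − 17.4375)² / 17.4375 = 0.0110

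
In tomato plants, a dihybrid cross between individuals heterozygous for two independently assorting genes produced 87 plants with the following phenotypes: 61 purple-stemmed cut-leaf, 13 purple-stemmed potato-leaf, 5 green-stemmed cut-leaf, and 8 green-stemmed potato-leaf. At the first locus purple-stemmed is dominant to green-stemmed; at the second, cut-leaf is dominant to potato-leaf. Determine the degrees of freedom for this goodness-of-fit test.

A dihybrid F₂ with independent assortment and complete dominance at both loci gives a 9:3:3:1 phenotypic ratio.
A goodness-of-fit test with 4 phenotype classes has df = 4 − 1 = 3.

3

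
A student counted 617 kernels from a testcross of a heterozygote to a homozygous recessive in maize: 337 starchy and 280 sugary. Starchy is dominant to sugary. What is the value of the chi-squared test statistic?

5.266

A testcross of a heterozygote (Aa × aa) gives a 1:1 phenotypic ratio.
Under the 1:1 hypothesis (Σ ratio = 2, N = 617):
  starchy: 617 × 1/2 = 308.5
  sugary: 617 × 1/2 = 308.5
χ² = Σ (O − E)² / E
  starchy: (337 − 308.5)² / 308.5 = 2.6329
  sugary: (280 − 308.5)² / 308.5 = 2.6329
χ² = 2.6329 + 2.6329 = 5.2658 ≈ 5.266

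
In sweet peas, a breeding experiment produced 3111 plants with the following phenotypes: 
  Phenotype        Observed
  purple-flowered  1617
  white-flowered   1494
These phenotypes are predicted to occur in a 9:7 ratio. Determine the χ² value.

23.083

Under the 9:7 hypothesis (Σ ratio = 16, N = 3111):
  purple-flowered: 3111 × 9/16 = 1749.9375
  white-flowered: 3111 × 7/16 = 1361.0625
χ² = Σ (O − E)² / E
  purple-flowered: (1617 − 1749.9375)² / 1749.9375 = 10.0989
  white-flowered: (1494 − 1361.0625)² / 1361.0625 = 12.9843
χ² = 10.0989 + 12.9843 = 23.0832 ≈ 23.083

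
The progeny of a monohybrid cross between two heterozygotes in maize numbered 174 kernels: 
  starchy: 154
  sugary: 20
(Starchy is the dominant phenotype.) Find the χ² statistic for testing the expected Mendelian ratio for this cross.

16.927

For a monohybrid cross between heterozygotes with complete dominance, the expected phenotypic ratio is 3:1.
Total ratio parts = 4. Expected numbers out of 174:
  starchy: 174 × 3/4 = 130.5
  sugary: 174 × 1/4 = 43.5
χ² = Σ (O − E)² / E
  starchy: (154 − 130.5)² / 130.5 = 4.2318
  sugary: (20 − 43.5)² / 43.5 = 12.6954
χ² = 4.2318 + 12.6954 = 16.9272 ≈ 16.927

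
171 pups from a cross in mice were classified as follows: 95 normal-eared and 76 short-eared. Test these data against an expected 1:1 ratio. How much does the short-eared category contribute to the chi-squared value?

Under the 1:1 hypothesis (Σ ratio = 2, N = 171):
  normal-eared: 171 × 1/2 = 85.5
  short-eared: 171 × 1/2 = 85.5
Contribution of short-eared: (76 − 85.5)² / 85.5 = 1.0556

1.056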